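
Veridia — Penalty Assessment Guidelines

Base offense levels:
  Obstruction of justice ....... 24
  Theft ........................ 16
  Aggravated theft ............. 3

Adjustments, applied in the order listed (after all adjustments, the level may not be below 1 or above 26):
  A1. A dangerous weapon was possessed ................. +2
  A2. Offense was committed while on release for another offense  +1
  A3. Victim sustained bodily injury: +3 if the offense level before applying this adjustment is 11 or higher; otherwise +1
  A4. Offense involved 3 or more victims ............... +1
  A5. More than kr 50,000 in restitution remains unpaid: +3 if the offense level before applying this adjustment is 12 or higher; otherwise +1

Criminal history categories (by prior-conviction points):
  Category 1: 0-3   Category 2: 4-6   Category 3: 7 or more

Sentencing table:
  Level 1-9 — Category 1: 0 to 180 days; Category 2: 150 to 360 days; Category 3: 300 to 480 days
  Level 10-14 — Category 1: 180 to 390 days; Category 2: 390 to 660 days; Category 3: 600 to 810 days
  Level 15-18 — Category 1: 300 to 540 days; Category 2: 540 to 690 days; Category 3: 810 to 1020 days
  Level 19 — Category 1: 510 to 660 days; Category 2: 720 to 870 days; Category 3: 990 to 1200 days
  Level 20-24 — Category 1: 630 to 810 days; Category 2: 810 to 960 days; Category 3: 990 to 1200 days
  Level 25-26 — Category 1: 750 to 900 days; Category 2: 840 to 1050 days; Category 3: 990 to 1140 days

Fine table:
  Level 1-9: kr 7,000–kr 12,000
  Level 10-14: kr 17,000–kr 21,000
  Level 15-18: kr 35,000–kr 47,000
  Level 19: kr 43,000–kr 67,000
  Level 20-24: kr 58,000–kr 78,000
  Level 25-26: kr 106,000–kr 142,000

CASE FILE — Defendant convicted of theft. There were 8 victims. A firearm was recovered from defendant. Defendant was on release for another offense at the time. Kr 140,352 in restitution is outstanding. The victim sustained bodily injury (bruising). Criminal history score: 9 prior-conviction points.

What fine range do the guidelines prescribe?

kr 106,000–kr 142,000

Base offense level for theft: 16.
A1 applies: 16 + 2 = 18.
A2 applies: 18 + 1 = 19.
A3 applies (level before this adjustment is 19 ≥ 11, so +3): 19 + 3 = 22.
A4 applies: 22 + 1 = 23.
A5 applies (level before this adjustment is 23 ≥ 12, so +3): 23 + 3 = 26.
Final offense level: 26.
Level 26 falls in the 25-26 band.
Fine table: Level 25-26 → kr 106,000–kr 142,000.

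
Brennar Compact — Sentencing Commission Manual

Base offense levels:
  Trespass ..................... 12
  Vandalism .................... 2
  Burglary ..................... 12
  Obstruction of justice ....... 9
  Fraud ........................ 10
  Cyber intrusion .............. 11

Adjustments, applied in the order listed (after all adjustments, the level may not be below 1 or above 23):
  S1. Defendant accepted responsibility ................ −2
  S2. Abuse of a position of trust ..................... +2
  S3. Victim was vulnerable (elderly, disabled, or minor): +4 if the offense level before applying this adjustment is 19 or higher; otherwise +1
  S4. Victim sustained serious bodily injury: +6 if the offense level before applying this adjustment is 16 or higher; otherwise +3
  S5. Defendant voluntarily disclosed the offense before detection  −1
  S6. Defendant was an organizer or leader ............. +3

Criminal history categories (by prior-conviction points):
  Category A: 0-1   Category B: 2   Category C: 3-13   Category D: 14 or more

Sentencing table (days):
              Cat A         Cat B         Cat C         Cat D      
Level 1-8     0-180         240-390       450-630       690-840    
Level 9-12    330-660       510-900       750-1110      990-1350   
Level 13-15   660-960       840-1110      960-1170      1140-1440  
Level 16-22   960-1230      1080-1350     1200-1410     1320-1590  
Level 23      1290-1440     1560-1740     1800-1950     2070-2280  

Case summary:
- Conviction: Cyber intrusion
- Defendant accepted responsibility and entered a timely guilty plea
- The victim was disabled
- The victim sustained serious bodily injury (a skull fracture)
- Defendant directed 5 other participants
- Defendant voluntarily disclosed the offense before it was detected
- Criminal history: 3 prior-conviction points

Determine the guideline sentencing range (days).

960-1170 days

Base offense level for cyber intrusion: 11.
S1 applies: 11 − 2 = 9.
S3 applies (level before this adjustment is 9 < 19, so +1): 9 + 1 = 10.
S4 applies (level before this adjustment is 10 < 16, so +3): 10 + 3 = 13.
S5 applies: 13 − 1 = 12.
S6 applies: 12 + 3 = 15.
Final offense level: 15.
Criminal history: 3 prior points → Category C (3-13).
Level 15 falls in the 13-15 band.
Grid: Level 13-15 × Category C = 960-1170 days.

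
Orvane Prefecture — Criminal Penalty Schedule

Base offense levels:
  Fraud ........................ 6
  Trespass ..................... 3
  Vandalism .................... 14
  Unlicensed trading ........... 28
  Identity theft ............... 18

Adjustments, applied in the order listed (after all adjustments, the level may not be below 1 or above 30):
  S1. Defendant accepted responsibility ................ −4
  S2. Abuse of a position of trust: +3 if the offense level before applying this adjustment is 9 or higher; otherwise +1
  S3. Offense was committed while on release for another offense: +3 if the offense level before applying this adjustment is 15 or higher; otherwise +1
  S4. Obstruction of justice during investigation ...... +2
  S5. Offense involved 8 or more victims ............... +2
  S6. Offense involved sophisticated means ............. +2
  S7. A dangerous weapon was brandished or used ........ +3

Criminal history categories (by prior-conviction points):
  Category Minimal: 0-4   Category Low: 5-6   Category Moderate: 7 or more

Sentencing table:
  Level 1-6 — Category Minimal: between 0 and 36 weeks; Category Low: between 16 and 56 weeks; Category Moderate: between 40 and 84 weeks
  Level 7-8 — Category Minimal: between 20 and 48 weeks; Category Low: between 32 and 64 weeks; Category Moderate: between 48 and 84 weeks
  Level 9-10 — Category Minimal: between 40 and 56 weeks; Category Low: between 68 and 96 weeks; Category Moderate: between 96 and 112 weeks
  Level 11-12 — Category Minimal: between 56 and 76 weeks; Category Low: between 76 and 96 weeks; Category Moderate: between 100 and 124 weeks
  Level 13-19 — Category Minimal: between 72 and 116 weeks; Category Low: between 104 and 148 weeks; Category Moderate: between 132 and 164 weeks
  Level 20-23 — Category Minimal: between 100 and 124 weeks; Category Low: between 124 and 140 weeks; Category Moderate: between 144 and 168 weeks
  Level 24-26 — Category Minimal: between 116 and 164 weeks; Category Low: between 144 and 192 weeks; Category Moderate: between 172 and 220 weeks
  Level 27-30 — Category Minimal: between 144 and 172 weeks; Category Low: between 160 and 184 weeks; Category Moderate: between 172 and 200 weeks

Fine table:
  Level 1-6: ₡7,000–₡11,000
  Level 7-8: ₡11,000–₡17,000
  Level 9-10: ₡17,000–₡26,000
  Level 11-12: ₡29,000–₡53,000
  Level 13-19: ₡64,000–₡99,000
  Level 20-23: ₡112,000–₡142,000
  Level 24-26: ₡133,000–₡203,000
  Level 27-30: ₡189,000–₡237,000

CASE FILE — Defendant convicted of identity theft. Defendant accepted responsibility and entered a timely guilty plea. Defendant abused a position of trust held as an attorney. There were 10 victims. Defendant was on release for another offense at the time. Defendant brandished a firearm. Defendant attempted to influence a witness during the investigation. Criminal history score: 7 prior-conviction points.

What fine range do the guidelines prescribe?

Base offense level for identity theft: 18.
S1 applies: 18 − 4 = 14.
S2 applies (level before this adjustment is 14 ≥ 9, so +3): 14 + 3 = 17.
S3 applies (level before this adjustment is 17 ≥ 15, so +3): 17 + 3 = 20.
S4 applies: 20 + 2 = 22.
S5 applies: 22 + 2 = 24.
S6 does not apply.
S7 applies: 24 + 3 = 27.
Final offense level: 27.
Level 27 falls in the 27-30 band.
Fine table: Level 27-30 → ₡189,000–₡237,000.

₡189,000–₡237,000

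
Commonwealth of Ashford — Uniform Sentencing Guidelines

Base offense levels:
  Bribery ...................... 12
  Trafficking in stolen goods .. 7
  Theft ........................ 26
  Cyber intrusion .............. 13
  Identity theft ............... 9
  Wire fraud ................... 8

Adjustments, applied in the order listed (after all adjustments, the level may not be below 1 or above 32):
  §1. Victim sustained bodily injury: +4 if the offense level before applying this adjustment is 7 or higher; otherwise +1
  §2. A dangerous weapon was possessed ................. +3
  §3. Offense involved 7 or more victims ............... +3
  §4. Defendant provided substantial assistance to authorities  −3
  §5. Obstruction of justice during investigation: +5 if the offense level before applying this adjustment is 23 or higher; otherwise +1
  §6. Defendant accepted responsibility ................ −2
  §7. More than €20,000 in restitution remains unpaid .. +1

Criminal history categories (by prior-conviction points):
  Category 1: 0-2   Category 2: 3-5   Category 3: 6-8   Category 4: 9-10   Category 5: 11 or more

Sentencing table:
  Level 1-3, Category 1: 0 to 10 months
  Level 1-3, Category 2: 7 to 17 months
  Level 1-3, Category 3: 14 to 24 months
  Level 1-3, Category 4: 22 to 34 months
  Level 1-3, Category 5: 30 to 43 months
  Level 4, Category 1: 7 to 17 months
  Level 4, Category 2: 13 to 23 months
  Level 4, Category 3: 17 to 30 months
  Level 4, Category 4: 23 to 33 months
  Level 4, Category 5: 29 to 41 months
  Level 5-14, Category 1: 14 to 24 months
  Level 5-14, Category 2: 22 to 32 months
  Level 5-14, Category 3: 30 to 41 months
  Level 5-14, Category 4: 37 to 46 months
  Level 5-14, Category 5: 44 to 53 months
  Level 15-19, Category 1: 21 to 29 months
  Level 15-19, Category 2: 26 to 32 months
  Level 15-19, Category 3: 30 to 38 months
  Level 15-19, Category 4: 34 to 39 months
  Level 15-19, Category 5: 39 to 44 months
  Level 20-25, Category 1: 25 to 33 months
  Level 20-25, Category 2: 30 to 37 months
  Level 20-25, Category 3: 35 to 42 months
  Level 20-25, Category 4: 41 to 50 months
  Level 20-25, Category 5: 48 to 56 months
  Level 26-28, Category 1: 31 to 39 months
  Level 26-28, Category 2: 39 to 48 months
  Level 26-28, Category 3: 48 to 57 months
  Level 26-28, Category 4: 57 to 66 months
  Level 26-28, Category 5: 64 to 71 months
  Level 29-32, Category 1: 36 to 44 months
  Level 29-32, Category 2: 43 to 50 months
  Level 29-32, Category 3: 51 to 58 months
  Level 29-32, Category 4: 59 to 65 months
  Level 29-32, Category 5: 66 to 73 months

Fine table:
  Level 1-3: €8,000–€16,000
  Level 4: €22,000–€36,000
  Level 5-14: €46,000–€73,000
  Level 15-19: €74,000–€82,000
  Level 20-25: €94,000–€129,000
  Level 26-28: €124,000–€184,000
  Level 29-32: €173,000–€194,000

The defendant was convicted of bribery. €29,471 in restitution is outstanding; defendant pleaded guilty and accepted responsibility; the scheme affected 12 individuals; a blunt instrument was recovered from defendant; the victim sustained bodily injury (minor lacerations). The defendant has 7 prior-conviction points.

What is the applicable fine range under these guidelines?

Base offense level for bribery: 12.
§1 applies (level before this adjustment is 12 ≥ 7, so +4): 12 + 4 = 16.
§2 applies: 16 + 3 = 19.
§3 applies: 19 + 3 = 22.
§4 does not apply.
§6 applies: 22 − 2 = 20.
§7 applies: 20 + 1 = 21.
Final offense level: 21.
Level 21 falls in the 20-25 band.
Fine table: Level 20-25 → €94,000–€129,000.

€94,000–€129,000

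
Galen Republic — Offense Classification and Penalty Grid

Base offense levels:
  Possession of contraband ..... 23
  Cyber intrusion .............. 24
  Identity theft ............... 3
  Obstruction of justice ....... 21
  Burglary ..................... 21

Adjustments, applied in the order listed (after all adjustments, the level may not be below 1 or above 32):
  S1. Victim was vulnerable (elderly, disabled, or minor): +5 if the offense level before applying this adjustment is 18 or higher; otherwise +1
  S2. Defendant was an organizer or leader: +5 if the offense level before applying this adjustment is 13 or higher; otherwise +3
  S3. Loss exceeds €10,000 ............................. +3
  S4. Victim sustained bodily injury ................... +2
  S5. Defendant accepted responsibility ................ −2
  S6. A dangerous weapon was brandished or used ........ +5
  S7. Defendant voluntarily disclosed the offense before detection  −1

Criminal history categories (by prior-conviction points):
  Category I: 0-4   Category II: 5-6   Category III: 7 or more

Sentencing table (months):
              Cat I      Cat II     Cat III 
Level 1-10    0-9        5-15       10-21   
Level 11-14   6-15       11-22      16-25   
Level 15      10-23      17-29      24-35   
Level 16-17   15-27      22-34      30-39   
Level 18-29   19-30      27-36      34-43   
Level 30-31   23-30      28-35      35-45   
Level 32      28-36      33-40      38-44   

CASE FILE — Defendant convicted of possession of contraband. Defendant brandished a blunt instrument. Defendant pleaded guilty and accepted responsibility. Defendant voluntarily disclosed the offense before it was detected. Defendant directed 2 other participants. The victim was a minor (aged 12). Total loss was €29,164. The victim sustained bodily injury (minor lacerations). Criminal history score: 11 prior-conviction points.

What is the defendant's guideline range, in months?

38-44 months

Base offense level for possession of contraband: 23.
S1 applies (level before this adjustment is 23 ≥ 18, so +5): 23 + 5 = 28.
S2 applies (level before this adjustment is 28 ≥ 13, so +5): 28 + 5 = 33.
S3 applies: 33 + 3 = 36.
S4 applies: 36 + 2 = 38.
S5 applies: 38 − 2 = 36.
S6 applies: 36 + 5 = 41.
S7 applies: 41 − 1 = 40.
Level 40 exceeds the maximum of 32; capped at 32.
Final offense level: 32.
Criminal history: 11 prior points → Category III (7+).
Level 32 falls in the 32 band.
Grid: Level 32 × Category III = 38-44 months.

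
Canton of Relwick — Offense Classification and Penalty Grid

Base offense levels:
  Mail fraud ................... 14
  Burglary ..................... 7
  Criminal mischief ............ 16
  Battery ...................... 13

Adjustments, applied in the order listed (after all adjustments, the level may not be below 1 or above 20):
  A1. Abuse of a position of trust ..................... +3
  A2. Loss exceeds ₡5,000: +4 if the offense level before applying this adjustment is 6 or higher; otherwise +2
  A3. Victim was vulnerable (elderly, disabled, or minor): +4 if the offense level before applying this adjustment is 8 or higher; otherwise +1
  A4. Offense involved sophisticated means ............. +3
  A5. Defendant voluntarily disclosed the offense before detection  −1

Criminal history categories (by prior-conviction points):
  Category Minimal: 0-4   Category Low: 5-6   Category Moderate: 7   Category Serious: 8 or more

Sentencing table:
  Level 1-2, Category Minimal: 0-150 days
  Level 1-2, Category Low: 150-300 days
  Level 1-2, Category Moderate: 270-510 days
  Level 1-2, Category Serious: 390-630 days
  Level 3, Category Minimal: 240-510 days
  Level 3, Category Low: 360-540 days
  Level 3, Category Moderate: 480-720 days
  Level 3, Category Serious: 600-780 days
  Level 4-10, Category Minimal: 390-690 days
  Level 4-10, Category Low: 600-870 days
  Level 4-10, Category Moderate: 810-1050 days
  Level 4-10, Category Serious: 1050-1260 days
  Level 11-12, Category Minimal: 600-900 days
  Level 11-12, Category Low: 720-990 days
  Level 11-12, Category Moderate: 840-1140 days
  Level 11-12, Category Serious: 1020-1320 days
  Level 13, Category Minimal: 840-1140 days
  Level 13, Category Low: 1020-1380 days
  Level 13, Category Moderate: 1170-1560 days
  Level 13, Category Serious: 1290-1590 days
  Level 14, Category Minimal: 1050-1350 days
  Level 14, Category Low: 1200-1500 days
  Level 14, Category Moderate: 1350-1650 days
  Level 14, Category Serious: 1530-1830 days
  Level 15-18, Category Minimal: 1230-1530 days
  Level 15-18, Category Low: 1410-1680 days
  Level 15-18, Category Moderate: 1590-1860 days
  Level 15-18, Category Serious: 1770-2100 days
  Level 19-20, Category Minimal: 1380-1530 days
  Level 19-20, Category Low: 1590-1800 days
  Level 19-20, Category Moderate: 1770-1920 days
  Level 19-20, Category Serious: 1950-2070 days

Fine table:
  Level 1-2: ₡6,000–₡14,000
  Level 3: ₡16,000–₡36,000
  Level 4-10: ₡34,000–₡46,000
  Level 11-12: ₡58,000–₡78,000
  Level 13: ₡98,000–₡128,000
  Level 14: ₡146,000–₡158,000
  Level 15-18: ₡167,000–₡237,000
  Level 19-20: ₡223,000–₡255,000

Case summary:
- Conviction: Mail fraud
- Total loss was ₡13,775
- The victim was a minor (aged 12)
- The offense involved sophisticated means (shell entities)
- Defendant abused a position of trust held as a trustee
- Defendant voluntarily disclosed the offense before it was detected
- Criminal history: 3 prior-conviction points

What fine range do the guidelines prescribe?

₡223,000–₡255,000

Base offense level for mail fraud: 14.
A1 applies: 14 + 3 = 17.
A2 applies (level before this adjustment is 17 ≥ 6, so +4): 17 + 4 = 21.
A3 applies (level before this adjustment is 21 ≥ 8, so +4): 21 + 4 = 25.
A4 applies: 25 + 3 = 28.
A5 applies: 28 − 1 = 27.
Level 27 exceeds the maximum of 20; capped at 20.
Final offense level: 20.
Level 20 falls in the 19-20 band.
Fine table: Level 19-20 → ₡223,000–₡255,000.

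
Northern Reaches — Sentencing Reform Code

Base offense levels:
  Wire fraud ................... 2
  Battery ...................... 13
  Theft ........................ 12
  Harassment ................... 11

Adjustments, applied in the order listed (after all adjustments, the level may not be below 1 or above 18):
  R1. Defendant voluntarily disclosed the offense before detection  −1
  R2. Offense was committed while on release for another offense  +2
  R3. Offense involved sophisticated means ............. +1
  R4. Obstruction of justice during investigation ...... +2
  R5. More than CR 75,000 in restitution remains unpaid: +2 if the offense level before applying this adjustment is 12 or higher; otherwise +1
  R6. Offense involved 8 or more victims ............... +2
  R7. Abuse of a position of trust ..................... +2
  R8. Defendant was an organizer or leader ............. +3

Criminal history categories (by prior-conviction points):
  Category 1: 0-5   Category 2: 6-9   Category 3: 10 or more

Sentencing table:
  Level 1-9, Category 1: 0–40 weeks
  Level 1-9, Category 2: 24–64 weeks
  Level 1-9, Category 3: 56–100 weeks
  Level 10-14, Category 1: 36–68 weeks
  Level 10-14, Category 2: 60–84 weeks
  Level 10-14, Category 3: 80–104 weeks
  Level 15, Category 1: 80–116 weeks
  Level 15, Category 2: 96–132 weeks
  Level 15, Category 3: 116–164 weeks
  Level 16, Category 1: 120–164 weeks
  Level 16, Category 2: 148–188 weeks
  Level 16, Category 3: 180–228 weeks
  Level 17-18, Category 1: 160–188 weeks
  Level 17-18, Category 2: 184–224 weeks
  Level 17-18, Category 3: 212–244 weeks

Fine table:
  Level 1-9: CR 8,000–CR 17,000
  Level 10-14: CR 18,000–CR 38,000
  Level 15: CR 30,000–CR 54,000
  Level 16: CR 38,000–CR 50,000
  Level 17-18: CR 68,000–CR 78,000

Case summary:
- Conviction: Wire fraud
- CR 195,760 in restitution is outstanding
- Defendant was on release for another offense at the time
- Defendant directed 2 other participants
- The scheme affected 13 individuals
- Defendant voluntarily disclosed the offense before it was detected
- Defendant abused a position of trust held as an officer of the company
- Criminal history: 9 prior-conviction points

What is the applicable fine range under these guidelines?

CR 18,000–CR 38,000

Base offense level for wire fraud: 2.
R1 applies: 2 − 1 = 1.
R2 applies: 1 + 2 = 3.
R3 does not apply.
R5 applies (level before this adjustment is 3 < 12, so +1): 3 + 1 = 4.
R6 applies: 4 + 2 = 6.
R7 applies: 6 + 2 = 8.
R8 applies: 8 + 3 = 11.
Final offense level: 11.
Level 11 falls in the 10-14 band.
Fine table: Level 10-14 → CR 18,000–CR 38,000.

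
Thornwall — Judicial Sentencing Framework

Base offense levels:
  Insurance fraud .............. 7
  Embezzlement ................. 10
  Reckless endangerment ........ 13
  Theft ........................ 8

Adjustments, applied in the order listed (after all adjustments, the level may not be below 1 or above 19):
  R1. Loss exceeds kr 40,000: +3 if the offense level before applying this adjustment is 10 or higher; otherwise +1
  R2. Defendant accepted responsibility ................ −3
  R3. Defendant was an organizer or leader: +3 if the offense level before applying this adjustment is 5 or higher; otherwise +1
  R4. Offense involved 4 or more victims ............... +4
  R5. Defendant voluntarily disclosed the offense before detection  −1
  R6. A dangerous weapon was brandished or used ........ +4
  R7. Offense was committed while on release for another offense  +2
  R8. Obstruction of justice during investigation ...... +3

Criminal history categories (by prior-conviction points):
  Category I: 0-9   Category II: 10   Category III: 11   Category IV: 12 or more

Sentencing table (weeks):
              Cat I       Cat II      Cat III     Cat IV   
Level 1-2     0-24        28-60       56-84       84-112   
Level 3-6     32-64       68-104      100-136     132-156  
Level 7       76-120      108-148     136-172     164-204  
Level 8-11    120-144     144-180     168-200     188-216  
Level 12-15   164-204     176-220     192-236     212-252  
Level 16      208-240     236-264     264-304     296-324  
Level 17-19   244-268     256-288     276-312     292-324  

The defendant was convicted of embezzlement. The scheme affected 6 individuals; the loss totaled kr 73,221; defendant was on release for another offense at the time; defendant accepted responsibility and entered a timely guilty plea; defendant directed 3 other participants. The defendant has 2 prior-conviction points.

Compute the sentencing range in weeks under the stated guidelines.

244-268 weeks

Base offense level for embezzlement: 10.
R1 applies (level before this adjustment is 10 ≥ 10, so +3): 10 + 3 = 13.
R2 applies: 13 − 3 = 10.
R3 applies (level before this adjustment is 10 ≥ 5, so +3): 10 + 3 = 13.
R4 applies: 13 + 4 = 17.
R5 does not apply.
R6 does not apply.
R7 applies: 17 + 2 = 19.
Final offense level: 19.
Criminal history: 2 prior points → Category I (0-9).
Level 19 falls in the 17-19 band.
Grid: Level 17-19 × Category I = 244-268 weeks.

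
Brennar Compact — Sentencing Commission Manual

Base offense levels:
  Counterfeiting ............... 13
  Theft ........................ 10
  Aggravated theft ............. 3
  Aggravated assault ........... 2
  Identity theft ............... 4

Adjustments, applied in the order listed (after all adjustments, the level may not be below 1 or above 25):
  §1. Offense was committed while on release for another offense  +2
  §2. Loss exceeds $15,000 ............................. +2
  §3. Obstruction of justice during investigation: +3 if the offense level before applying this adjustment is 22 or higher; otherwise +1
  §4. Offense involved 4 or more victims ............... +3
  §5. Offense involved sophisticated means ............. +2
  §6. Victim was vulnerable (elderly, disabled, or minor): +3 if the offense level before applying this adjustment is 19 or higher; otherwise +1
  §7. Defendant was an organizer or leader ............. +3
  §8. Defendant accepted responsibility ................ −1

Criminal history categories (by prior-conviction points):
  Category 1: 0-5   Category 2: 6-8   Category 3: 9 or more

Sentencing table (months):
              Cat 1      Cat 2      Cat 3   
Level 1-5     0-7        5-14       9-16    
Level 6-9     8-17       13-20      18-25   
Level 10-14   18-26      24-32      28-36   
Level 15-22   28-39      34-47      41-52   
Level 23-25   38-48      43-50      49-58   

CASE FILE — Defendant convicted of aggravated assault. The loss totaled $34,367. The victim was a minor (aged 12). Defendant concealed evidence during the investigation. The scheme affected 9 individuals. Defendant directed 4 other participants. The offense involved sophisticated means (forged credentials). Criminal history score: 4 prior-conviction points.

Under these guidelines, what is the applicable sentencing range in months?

Base offense level for aggravated assault: 2.
§2 applies: 2 + 2 = 4.
§3 applies (level before this adjustment is 4 < 22, so +1): 4 + 1 = 5.
§4 applies: 5 + 3 = 8.
§5 applies: 8 + 2 = 10.
§6 applies (level before this adjustment is 10 < 19, so +1): 10 + 1 = 11.
§7 applies: 11 + 3 = 14.
Final offense level: 14.
Criminal history: 4 prior points → Category 1 (0-5).
Level 14 falls in the 10-14 band.
Grid: Level 10-14 × Category 1 = 18-26 months.

18-26 months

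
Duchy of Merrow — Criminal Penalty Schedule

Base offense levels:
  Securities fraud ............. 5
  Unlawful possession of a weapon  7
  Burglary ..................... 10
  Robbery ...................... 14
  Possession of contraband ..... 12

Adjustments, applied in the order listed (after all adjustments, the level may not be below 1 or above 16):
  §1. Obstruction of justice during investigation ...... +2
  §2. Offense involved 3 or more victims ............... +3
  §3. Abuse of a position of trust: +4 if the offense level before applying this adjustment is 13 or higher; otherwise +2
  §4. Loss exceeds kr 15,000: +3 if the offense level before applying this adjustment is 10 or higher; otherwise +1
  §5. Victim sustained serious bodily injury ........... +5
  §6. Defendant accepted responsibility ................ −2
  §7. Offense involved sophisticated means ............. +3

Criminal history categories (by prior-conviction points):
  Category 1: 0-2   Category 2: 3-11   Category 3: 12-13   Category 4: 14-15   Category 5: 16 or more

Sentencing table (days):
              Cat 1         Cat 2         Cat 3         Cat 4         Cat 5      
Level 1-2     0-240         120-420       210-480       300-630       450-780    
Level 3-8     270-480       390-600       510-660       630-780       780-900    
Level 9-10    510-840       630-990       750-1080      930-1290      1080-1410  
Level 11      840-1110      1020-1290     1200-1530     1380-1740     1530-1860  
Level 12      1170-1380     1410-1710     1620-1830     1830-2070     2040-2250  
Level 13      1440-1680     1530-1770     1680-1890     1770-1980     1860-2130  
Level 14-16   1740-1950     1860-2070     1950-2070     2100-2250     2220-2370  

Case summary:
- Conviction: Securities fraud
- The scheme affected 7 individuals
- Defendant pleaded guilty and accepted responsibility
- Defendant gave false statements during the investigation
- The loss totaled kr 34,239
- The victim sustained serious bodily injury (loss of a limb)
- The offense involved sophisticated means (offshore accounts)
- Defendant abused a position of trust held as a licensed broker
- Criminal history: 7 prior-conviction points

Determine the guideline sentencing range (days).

Base offense level for securities fraud: 5.
§1 applies: 5 + 2 = 7.
§2 applies: 7 + 3 = 10.
§3 applies (level before this adjustment is 10 < 13, so +2): 10 + 2 = 12.
§4 applies (level before this adjustment is 12 ≥ 10, so +3): 12 + 3 = 15.
§5 applies: 15 + 5 = 20.
§6 applies: 20 − 2 = 18.
§7 applies: 18 + 3 = 21.
Level 21 exceeds the maximum of 16; capped at 16.
Final offense level: 16.
Criminal history: 7 prior points → Category 2 (3-11).
Level 16 falls in the 14-16 band.
Grid: Level 14-16 × Category 2 = 1860-2070 days.

1860-2070 days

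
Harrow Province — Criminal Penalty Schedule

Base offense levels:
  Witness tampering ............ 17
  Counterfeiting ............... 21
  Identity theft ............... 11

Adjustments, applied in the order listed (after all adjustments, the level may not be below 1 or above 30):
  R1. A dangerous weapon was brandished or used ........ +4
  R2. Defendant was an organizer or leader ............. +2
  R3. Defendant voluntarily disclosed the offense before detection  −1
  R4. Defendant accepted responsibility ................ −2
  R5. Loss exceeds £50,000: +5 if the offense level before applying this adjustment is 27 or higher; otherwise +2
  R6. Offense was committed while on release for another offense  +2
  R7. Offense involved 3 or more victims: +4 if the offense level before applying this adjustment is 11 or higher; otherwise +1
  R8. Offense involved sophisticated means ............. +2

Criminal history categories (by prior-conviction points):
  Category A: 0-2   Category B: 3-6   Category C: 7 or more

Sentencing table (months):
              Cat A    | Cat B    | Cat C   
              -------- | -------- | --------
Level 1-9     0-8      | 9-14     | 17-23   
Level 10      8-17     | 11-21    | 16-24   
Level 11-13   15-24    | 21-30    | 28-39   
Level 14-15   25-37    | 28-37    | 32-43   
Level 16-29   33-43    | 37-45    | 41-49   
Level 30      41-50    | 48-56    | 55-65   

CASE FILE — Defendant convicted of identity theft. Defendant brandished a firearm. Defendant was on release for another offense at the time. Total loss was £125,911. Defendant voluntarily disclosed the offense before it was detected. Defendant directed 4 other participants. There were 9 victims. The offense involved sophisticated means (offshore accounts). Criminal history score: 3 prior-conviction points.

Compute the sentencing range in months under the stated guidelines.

37-45 months

Base offense level for identity theft: 11.
R1 applies: 11 + 4 = 15.
R2 applies: 15 + 2 = 17.
R3 applies: 17 − 1 = 16.
R4 does not apply.
R5 applies (level before this adjustment is 16 < 27, so +2): 16 + 2 = 18.
R6 applies: 18 + 2 = 20.
R7 applies (level before this adjustment is 20 ≥ 11, so +4): 20 + 4 = 24.
R8 applies: 24 + 2 = 26.
Final offense level: 26.
Criminal history: 3 prior points → Category B (3-6).
Level 26 falls in the 16-29 band.
Grid: Level 16-29 × Category B = 37-45 months.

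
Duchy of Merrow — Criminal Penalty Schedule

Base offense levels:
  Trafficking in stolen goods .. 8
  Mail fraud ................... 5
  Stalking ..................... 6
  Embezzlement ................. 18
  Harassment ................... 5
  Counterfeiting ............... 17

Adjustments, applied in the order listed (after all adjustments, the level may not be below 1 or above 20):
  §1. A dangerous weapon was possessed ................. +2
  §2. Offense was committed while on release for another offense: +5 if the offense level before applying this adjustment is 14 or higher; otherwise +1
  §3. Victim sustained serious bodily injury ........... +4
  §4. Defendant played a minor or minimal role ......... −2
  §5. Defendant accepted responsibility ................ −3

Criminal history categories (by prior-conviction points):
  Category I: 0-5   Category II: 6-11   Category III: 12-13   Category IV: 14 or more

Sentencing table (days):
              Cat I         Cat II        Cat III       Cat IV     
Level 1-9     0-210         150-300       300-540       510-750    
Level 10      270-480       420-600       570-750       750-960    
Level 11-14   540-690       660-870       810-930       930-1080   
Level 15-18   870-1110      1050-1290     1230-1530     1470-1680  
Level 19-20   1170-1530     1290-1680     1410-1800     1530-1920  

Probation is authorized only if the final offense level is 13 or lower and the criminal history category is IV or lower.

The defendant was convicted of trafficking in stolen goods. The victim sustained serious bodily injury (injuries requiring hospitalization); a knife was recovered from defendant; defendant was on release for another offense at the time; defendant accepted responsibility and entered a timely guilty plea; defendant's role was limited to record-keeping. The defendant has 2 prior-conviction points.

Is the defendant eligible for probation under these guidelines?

Base offense level for trafficking in stolen goods: 8.
§1 applies: 8 + 2 = 10.
§2 applies (level before this adjustment is 10 < 14, so +1): 10 + 1 = 11.
§3 applies: 11 + 4 = 15.
§4 applies: 15 − 2 = 13.
§5 applies: 13 − 3 = 10.
Final offense level: 10.
Criminal history: 2 prior points → Category I (0-5).
Level 10 falls in the 10 band.
Grid: Level 10 × Category I = 270-480 days.
Probation check: level 10 ≤ 13 and category I ≤ IV → eligible.

Yes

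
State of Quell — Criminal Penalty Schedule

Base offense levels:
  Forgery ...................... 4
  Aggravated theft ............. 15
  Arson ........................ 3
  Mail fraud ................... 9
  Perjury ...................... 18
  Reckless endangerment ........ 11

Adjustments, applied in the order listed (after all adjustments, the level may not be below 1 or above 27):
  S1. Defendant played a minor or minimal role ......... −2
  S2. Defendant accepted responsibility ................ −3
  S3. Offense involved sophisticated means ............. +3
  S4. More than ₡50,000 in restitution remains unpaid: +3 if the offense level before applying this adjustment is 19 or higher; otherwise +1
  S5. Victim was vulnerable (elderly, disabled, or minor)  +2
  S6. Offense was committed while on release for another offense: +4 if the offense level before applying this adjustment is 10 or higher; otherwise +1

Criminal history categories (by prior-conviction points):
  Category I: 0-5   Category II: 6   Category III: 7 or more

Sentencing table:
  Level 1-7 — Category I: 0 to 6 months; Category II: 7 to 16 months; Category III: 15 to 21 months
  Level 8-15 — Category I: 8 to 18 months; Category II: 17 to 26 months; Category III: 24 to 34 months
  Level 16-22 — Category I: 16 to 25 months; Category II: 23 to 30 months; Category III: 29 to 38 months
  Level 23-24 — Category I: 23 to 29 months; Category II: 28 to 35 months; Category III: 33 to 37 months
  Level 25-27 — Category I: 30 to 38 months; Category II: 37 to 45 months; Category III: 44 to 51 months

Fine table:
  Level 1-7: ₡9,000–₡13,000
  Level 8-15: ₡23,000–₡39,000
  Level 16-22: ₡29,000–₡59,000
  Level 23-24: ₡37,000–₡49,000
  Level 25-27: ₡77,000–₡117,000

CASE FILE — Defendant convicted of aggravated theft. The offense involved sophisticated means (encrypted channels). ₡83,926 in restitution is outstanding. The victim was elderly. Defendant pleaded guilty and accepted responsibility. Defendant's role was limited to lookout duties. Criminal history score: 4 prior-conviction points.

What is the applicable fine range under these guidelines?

₡29,000–₡59,000

Base offense level for aggravated theft: 15.
S1 applies: 15 − 2 = 13.
S2 applies: 13 − 3 = 10.
S3 applies: 10 + 3 = 13.
S4 applies (level before this adjustment is 13 < 19, so +1): 13 + 1 = 14.
S5 applies: 14 + 2 = 16.
Final offense level: 16.
Level 16 falls in the 16-22 band.
Fine table: Level 16-22 → ₡29,000–₡59,000.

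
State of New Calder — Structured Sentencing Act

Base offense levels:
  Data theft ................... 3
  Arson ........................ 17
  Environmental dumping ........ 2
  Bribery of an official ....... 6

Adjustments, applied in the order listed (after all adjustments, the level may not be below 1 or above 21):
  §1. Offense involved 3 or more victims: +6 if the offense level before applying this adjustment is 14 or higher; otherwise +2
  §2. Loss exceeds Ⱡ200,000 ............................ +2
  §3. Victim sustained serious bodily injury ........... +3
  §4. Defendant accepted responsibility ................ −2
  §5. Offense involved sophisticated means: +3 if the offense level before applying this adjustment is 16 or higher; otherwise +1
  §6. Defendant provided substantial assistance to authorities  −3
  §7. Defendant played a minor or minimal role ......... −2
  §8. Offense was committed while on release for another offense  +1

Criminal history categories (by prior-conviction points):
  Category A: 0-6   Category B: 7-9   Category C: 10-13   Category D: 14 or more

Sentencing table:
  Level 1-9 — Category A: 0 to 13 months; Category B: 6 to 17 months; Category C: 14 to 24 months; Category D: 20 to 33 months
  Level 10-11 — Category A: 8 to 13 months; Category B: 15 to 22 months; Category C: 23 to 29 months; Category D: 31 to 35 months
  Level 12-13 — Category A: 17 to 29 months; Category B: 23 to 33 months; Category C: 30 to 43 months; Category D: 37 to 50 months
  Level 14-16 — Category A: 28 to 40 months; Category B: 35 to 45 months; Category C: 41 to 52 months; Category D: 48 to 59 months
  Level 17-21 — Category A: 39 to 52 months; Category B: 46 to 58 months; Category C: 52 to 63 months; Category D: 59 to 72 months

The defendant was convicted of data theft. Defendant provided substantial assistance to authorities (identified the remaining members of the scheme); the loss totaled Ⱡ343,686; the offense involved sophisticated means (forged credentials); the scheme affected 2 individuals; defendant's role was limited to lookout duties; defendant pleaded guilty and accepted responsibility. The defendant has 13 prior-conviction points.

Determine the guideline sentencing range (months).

14-24 months

Base offense level for data theft: 3.
§1 does not apply.
§2 applies: 3 + 2 = 5.
§4 applies: 5 − 2 = 3.
§5 applies (level before this adjustment is 3 < 16, so +1): 3 + 1 = 4.
§6 applies: 4 − 3 = 1.
§7 applies: 1 − 2 = -1.
Level -1 is below the minimum of 1; floored at 1.
Final offense level: 1.
Criminal history: 13 prior points → Category C (10-13).
Level 1 falls in the 1-9 band.
Grid: Level 1-9 × Category C = 14-24 months.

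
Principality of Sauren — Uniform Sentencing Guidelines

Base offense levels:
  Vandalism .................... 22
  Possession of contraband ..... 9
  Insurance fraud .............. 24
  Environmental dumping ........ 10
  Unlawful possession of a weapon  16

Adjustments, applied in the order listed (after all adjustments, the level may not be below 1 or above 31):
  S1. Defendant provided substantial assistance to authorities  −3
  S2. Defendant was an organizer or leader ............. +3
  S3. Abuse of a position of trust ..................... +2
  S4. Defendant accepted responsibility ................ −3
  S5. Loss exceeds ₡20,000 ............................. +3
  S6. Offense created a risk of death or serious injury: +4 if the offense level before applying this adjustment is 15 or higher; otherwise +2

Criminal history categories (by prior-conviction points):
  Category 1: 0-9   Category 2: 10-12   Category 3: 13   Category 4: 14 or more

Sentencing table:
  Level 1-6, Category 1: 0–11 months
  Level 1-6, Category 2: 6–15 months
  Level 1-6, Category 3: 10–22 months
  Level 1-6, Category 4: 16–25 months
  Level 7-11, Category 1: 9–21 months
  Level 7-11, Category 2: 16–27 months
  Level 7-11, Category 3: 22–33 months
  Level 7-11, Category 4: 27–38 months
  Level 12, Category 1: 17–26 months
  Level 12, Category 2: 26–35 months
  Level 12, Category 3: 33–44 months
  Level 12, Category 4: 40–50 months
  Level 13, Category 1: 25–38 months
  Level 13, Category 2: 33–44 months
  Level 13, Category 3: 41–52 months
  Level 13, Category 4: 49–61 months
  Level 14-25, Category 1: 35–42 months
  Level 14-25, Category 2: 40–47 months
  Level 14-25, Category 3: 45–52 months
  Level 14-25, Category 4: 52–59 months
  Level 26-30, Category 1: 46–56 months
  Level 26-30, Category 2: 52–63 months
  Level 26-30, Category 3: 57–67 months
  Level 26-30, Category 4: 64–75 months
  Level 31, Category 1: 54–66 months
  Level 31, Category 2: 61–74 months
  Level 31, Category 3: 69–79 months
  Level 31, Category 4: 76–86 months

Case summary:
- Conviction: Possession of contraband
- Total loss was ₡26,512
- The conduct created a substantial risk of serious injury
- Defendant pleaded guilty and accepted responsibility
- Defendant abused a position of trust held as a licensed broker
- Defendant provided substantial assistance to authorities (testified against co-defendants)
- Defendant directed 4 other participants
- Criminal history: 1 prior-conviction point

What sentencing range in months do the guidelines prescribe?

Base offense level for possession of contraband: 9.
S1 applies: 9 − 3 = 6.
S2 applies: 6 + 3 = 9.
S3 applies: 9 + 2 = 11.
S4 applies: 11 − 3 = 8.
S5 applies: 8 + 3 = 11.
S6 applies (level before this adjustment is 11 < 15, so +2): 11 + 2 = 13.
Final offense level: 13.
Criminal history: 1 prior point → Category 1 (0-9).
Level 13 falls in the 13 band.
Grid: Level 13 × Category 1 = 25-38 months.

25-38 months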